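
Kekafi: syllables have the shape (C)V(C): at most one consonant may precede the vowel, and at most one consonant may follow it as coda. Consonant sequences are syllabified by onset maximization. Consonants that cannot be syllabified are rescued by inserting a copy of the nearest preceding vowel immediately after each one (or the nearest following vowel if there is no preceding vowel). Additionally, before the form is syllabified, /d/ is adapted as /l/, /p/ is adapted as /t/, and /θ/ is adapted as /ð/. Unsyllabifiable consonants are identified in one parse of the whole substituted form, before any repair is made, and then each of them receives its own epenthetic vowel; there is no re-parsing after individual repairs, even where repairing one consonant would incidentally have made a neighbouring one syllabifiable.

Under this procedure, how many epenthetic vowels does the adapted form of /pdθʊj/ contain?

2

After substitution the input is /tlðʊj/.
The unsyllabifiable consonants are /t/, /l/; each receives one epenthetic vowel.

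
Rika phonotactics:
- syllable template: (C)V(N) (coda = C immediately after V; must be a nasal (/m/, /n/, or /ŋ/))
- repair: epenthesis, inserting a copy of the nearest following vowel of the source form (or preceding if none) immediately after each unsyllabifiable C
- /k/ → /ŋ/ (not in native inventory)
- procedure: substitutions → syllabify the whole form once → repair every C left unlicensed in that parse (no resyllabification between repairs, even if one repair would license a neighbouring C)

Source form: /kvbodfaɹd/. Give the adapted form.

Substitution: /k/ → /ŋ/, giving /ŋvbodfaɹd/.
Under (C)V(N), the unsyllabifiable consonants are /ŋ/, /v/, /d/, /ɹ/, /d/ (only a nasal (/m/, /n/, or /ŋ/) is licensed in coda position; onsets are limited to one consonant).
Inserting the epenthetic vowel yields /ŋ/ → /ŋo/, /v/ → /vo/, /d/ → /da/, /ɹ/ → /ɹa/, /d/ → /da/.

ŋovobodafaɹada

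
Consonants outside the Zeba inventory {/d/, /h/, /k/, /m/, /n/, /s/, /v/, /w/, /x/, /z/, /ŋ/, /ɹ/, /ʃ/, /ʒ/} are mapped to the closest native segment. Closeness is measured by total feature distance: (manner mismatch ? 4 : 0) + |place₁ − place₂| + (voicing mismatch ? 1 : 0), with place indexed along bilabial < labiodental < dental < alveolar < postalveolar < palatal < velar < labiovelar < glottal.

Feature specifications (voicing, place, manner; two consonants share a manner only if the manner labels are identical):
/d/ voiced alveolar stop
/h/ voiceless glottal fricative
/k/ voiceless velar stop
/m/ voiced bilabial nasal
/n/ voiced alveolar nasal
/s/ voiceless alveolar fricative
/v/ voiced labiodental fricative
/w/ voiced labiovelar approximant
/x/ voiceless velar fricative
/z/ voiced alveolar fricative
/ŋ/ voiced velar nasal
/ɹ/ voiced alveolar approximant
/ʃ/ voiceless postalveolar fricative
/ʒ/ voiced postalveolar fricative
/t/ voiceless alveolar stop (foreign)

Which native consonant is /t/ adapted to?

d

/d/ is closest: same manner (stop), place distance 0 (alveolar→alveolar), voicing differs (+1); total 1. Next closest is /k/ at distance 3.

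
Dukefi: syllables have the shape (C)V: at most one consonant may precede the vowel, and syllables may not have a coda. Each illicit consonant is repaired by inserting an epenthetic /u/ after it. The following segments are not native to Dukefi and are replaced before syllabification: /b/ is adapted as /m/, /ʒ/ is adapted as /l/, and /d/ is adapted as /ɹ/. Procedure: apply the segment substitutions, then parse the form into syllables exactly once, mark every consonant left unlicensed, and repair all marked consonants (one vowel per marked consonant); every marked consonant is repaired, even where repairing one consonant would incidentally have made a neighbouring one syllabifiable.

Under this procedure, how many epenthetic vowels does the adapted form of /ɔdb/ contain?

2

After substitution the input is /ɔɹm/.
The unsyllabifiable consonants are /ɹ/, /m/; each receives one epenthetic vowel.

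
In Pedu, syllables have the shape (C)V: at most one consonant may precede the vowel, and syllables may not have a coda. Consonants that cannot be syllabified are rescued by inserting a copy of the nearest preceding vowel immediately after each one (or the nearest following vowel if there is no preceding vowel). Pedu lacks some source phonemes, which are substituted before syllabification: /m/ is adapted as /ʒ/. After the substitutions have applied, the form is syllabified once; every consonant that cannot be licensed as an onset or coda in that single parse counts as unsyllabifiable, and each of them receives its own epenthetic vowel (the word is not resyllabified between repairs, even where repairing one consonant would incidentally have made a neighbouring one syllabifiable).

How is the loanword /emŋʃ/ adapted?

Substitution: /m/ → /ʒ/, giving /eʒŋʃ/.
Syllabifying with onset maximization leaves /ʒ/, /ŋ/, /ʃ/ stranded (no codas are permitted; onsets are limited to one consonant).
Each unlicensed consonant becomes the onset of a new syllable: /ʒ/ → /ʒe/, /ŋ/ → /ŋe/, /ʃ/ → /ʃe/.

eʒeŋeʃe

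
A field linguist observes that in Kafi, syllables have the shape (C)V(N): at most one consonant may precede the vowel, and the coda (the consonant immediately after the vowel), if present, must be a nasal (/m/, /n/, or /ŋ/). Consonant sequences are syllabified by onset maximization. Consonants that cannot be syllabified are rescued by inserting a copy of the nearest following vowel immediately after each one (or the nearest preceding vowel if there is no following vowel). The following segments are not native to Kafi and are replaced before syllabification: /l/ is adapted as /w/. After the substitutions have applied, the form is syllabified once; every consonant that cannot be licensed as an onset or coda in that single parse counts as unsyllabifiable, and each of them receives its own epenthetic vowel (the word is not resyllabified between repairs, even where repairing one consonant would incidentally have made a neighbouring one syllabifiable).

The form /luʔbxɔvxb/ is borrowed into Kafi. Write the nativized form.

Substitution: /l/ → /w/, giving /wuʔbxɔvxb/.
Under (C)V(N), the unsyllabifiable consonants are /ʔ/, /b/, /v/, /x/, /b/ (only a nasal (/m/, /n/, or /ŋ/) is licensed in coda position; onsets are limited to one consonant).
Inserting the epenthetic vowel yields /ʔ/ → /ʔɔ/, /b/ → /bɔ/, /v/ → /vɔ/, /x/ → /xɔ/, /b/ → /bɔ/.

wuʔɔbɔxɔvɔxɔbɔ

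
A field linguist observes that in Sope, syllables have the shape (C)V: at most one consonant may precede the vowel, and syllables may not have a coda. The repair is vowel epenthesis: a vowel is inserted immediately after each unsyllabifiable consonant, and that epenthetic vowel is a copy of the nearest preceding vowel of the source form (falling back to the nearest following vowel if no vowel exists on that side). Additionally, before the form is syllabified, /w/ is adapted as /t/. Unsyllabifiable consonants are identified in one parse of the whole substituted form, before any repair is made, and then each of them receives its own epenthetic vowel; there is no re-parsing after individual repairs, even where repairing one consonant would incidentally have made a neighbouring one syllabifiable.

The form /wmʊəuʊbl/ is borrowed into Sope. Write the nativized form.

Substitution: /w/ → /t/, giving /tmʊəuʊbl/.
The consonants /t/, /b/, /l/ cannot be parsed into a legal (C)V syllable (no codas are permitted; onsets are limited to one consonant).
Inserting the epenthetic vowel yields /t/ → /tʊ/, /b/ → /bʊ/, /l/ → /lʊ/.

tʊmʊəuʊbʊlʊ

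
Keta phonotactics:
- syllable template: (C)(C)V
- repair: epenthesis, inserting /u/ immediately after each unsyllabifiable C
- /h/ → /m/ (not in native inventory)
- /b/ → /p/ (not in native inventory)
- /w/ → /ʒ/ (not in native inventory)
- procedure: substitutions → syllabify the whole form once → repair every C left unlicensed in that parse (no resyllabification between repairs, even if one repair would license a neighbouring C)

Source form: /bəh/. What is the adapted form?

Substitution: /b/ → /p/, /h/ → /m/, giving /pəm/.
Under (C)(C)V, the unsyllabifiable consonants are /m/ (no codas are permitted; onsets may contain at most 2 consonants).
Each unlicensed consonant becomes the onset of a new syllable: /m/ → /mu/.

pəmu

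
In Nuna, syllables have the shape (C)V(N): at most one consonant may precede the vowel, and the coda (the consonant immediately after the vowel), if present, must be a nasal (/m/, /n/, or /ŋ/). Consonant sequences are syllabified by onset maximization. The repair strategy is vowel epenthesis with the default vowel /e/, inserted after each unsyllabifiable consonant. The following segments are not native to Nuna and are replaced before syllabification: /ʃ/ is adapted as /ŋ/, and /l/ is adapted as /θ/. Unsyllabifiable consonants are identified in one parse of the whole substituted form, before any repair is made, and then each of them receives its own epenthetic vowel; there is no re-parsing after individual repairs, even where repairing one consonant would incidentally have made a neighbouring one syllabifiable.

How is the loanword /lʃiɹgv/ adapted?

θeŋiɹegeve

Substitution: /l/ → /θ/, /ʃ/ → /ŋ/, giving /θŋiɹgv/.
The consonants /θ/, /ɹ/, /g/, /v/ cannot be parsed into a legal (C)V(N) syllable (only a nasal (/m/, /n/, or /ŋ/) is licensed in coda position; onsets are limited to one consonant).
Inserting the epenthetic vowel yields /θ/ → /θe/, /ɹ/ → /ɹe/, /g/ → /ge/, /v/ → /ve/.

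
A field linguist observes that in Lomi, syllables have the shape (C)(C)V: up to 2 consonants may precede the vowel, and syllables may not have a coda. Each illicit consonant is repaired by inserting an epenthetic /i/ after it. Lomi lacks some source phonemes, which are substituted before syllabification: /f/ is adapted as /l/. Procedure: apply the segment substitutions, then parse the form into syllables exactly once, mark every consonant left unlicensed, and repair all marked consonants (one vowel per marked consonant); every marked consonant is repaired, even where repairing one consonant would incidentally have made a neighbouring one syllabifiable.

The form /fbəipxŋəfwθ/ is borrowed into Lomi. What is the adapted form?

Substitution: /f/ → /l/, giving /lbəipxŋəlwθ/.
Under (C)(C)V, the unsyllabifiable consonants are /p/, /l/, /w/, /θ/ (no codas are permitted; onsets may contain at most 2 consonants).
Inserting the epenthetic vowel yields /p/ → /pi/, /l/ → /li/, /w/ → /wi/, /θ/ → /θi/.

lbəipixŋəliwiθi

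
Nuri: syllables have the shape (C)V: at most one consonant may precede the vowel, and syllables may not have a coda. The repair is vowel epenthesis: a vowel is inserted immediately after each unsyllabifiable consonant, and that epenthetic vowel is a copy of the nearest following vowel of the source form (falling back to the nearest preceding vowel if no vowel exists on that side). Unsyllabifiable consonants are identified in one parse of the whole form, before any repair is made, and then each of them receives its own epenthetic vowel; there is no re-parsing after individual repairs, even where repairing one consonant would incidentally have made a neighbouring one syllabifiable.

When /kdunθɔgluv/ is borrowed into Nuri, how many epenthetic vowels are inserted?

4

The unsyllabifiable consonants are /k/, /n/, /g/, /v/; each receives one epenthetic vowel.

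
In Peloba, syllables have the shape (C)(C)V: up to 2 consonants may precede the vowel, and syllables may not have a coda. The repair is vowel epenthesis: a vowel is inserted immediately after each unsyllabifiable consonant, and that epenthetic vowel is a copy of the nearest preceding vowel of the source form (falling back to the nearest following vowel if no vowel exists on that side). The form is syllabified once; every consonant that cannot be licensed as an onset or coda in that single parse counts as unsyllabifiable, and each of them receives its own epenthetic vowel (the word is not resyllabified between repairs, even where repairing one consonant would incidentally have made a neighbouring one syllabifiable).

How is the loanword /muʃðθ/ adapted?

Syllabifying with onset maximization leaves /ʃ/, /ð/, /θ/ stranded (no codas are permitted; onsets may contain at most 2 consonants).
Epenthesis after each stranded consonant: /ʃ/ → /ʃu/, /ð/ → /ðu/, /θ/ → /θu/.

muʃuðuθu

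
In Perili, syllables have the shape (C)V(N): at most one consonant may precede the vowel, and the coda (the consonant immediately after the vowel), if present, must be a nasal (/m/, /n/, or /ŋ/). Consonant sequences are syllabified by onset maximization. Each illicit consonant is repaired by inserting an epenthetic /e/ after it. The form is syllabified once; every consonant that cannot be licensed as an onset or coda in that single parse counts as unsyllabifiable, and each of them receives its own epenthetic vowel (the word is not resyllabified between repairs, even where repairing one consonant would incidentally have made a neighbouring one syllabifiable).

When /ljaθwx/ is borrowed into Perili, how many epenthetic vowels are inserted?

4

The unsyllabifiable consonants are /l/, /θ/, /w/, /x/; each receives one epenthetic vowel.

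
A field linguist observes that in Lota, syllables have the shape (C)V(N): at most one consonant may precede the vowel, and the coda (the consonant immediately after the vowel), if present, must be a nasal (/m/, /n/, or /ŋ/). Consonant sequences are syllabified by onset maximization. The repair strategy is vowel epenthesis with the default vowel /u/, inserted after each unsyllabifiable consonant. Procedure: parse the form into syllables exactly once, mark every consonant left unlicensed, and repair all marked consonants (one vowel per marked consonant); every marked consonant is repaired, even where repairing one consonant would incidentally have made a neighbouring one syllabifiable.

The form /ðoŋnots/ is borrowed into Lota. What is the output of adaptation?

ðoŋnotusu

The consonants /t/, /s/ cannot be parsed into a legal (C)V(N) syllable (only a nasal (/m/, /n/, or /ŋ/) is licensed in coda position; onsets are limited to one consonant).
Inserting the epenthetic vowel yields /t/ → /tu/, /s/ → /su/.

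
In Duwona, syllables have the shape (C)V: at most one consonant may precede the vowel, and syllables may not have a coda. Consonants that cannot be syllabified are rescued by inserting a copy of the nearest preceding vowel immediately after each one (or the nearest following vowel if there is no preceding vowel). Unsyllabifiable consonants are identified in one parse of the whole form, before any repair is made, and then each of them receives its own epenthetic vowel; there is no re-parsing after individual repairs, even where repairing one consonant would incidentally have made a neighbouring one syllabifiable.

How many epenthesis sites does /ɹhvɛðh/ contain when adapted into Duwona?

The unsyllabifiable consonants are /ɹ/, /h/, /ð/, /h/; each receives one epenthetic vowel.

4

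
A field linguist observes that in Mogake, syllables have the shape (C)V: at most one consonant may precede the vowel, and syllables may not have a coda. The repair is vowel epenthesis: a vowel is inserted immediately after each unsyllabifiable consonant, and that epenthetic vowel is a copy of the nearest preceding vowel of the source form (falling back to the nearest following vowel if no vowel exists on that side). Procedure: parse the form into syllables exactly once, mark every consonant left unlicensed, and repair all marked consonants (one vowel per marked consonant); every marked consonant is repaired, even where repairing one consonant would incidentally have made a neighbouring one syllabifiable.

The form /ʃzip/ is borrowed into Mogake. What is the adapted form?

ʃizipi

The consonants /ʃ/, /p/ cannot be parsed into a legal (C)V syllable (no codas are permitted; onsets are limited to one consonant).
Each unlicensed consonant becomes the onset of a new syllable: /ʃ/ → /ʃi/, /p/ → /pi/.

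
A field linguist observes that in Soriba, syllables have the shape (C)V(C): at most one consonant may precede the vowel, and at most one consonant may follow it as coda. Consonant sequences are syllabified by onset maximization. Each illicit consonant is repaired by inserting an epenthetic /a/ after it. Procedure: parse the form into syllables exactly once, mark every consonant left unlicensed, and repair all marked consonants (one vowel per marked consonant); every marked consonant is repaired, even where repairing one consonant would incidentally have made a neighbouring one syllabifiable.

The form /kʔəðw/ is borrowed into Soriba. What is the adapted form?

kaʔəðwa

Syllabifying with onset maximization leaves /k/, /w/ stranded (at most one coda consonant is licensed; onsets are limited to one consonant).
Epenthesis after each stranded consonant: /k/ → /ka/, /w/ → /wa/.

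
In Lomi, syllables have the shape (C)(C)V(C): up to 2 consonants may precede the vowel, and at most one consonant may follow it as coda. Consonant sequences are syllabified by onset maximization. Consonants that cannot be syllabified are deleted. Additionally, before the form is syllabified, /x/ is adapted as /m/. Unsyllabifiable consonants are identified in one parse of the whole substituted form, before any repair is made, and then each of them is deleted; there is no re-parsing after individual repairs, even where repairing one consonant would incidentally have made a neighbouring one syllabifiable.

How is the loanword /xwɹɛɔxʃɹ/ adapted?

Substitution: /x/ → /m/, giving /mwɹɛɔmʃɹ/.
Under (C)(C)V(C), the unsyllabifiable consonants are /m/, /ʃ/, /ɹ/ (at most one coda consonant is licensed; onsets may contain at most 2 consonants).
Deleting the stranded consonants removes /m/, /ʃ/, /ɹ/.

wɹɛɔm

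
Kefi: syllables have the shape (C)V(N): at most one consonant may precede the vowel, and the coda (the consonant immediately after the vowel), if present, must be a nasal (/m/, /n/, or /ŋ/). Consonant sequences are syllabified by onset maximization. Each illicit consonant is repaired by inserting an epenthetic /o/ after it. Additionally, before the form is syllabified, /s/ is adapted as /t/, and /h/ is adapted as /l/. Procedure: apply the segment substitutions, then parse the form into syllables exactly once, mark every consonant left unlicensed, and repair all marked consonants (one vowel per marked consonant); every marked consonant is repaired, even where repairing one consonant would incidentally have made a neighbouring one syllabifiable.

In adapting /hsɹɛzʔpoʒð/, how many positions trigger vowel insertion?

6

After substitution the input is /ltɹɛzʔpoʒð/.
The unsyllabifiable consonants are /l/, /t/, /z/, /ʔ/, /ʒ/, /ð/; each receives one epenthetic vowel.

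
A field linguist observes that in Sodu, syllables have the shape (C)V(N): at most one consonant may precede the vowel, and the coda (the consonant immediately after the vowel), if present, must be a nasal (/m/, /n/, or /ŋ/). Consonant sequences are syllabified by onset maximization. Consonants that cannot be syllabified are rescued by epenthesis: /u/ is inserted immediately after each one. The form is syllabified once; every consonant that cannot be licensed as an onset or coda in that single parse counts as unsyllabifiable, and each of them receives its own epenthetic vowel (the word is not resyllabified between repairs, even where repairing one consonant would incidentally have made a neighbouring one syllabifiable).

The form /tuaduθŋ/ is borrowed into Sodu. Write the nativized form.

tuaduθuŋu

Syllabifying with onset maximization leaves /θ/, /ŋ/ stranded (only a nasal (/m/, /n/, or /ŋ/) is licensed in coda position; onsets are limited to one consonant).
Epenthesis after each stranded consonant: /θ/ → /θu/, /ŋ/ → /ŋu/.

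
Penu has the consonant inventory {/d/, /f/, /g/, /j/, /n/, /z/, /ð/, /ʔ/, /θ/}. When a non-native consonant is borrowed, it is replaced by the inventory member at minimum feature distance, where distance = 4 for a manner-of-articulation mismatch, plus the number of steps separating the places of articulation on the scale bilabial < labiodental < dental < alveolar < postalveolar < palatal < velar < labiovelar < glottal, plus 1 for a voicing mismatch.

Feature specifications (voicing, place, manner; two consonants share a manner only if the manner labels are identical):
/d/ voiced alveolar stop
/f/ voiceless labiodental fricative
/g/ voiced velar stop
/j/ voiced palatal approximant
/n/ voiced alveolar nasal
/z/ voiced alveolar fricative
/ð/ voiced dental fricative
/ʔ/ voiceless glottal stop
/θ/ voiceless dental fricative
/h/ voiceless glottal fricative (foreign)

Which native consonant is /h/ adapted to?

/ʔ/ is closest: manner differs (fricative→stop, +4), place distance 0 (glottal→glottal), same voicing; total 4. Next closest is /z/ at distance 6.

ʔ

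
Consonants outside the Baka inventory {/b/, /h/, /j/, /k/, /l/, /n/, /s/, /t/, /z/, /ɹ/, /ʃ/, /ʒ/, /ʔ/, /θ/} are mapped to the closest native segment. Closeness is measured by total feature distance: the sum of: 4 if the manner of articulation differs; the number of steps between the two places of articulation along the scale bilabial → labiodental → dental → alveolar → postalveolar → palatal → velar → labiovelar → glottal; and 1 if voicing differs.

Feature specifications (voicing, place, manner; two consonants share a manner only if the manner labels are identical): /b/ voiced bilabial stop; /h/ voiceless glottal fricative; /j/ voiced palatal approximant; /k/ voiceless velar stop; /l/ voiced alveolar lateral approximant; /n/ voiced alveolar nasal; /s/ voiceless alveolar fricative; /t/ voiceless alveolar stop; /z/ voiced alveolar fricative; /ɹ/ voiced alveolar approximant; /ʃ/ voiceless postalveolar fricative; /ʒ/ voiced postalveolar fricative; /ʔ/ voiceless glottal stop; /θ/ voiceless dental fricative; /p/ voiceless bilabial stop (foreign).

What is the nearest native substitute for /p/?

b

/b/ is closest: same manner (stop), place distance 0 (bilabial→bilabial), voicing differs (+1); total 1. Next closest is /t/ at distance 3.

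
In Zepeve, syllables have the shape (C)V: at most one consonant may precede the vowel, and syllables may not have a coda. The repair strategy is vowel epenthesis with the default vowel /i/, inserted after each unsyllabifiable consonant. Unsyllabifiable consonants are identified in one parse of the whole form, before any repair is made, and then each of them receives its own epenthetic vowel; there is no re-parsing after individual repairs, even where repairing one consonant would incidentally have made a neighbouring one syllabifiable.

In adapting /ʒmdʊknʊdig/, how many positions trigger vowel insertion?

4

The unsyllabifiable consonants are /ʒ/, /m/, /k/, /g/; each receives one epenthetic vowel.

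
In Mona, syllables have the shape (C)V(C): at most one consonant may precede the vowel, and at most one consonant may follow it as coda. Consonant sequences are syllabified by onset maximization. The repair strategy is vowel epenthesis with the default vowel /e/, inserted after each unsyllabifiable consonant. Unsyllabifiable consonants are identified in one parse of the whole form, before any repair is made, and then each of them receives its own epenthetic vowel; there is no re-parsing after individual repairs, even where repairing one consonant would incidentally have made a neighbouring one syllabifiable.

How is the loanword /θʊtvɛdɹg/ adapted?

θʊtvɛdɹege

The consonants /ɹ/, /g/ cannot be parsed into a legal (C)V(C) syllable (at most one coda consonant is licensed; onsets are limited to one consonant).
Inserting the epenthetic vowel yields /ɹ/ → /ɹe/, /g/ → /ge/.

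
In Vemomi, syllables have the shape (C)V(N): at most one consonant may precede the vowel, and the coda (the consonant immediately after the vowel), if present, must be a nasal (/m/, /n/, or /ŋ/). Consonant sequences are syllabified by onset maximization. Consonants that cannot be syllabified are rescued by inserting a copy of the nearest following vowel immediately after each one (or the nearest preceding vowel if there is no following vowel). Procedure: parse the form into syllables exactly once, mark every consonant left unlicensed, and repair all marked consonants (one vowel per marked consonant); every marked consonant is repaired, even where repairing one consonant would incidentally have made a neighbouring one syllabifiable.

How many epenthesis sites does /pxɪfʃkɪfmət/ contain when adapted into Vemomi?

The unsyllabifiable consonants are /p/, /f/, /ʃ/, /f/, /t/; each receives one epenthetic vowel.

5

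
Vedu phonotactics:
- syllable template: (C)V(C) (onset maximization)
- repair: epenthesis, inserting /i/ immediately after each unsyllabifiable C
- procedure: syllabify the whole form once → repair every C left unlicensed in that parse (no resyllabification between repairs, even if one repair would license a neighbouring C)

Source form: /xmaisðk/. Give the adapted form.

Syllabifying with onset maximization leaves /x/, /ð/, /k/ stranded (at most one coda consonant is licensed; onsets are limited to one consonant).
Each unlicensed consonant becomes the onset of a new syllable: /x/ → /xi/, /ð/ → /ði/, /k/ → /ki/.

ximaisðiki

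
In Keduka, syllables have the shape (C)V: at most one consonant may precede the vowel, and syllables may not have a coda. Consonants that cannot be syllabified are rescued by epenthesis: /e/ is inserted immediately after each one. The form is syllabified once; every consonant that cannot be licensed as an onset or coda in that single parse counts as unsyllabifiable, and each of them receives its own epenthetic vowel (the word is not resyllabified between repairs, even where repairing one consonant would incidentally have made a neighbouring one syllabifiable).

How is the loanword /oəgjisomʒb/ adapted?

oəgejisomeʒebe

The consonants /g/, /m/, /ʒ/, /b/ cannot be parsed into a legal (C)V syllable (no codas are permitted; onsets are limited to one consonant).
Epenthesis after each stranded consonant: /g/ → /ge/, /m/ → /me/, /ʒ/ → /ʒe/, /b/ → /be/.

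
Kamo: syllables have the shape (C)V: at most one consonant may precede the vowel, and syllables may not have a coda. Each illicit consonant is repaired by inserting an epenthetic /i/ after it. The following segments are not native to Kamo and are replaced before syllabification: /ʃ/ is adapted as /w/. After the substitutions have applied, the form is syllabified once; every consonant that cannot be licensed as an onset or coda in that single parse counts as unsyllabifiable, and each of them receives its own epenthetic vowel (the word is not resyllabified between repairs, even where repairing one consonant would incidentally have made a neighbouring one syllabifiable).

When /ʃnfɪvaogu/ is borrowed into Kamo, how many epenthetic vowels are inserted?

After substitution the input is /wnfɪvaogu/.
The unsyllabifiable consonants are /w/, /n/; each receives one epenthetic vowel.

2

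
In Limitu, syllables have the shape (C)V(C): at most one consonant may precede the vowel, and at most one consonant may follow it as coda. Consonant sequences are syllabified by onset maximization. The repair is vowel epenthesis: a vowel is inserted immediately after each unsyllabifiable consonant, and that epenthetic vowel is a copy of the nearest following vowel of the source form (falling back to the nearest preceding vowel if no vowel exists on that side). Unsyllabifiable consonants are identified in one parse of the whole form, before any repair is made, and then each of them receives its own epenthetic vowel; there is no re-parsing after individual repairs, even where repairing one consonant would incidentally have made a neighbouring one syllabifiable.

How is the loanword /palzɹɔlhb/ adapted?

The consonants /z/, /h/, /b/ cannot be parsed into a legal (C)V(C) syllable (at most one coda consonant is licensed; onsets are limited to one consonant).
Each unlicensed consonant becomes the onset of a new syllable: /z/ → /zɔ/, /h/ → /hɔ/, /b/ → /bɔ/.

palzɔɹɔlhɔbɔ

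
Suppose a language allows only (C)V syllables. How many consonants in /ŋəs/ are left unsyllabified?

The consonants /s/ cannot be parsed into a legal (C)V syllable (no codas are permitted; onsets are limited to one consonant).

1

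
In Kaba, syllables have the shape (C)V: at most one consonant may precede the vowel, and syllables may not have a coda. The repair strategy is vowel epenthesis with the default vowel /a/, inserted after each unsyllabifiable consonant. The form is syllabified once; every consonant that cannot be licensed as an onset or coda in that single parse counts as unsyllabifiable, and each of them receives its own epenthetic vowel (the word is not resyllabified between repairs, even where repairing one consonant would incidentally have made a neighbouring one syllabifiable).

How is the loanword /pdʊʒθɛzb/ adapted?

padʊʒaθɛzaba

The consonants /p/, /ʒ/, /z/, /b/ cannot be parsed into a legal (C)V syllable (no codas are permitted; onsets are limited to one consonant).
Each unlicensed consonant becomes the onset of a new syllable: /p/ → /pa/, /ʒ/ → /ʒa/, /z/ → /za/, /b/ → /ba/.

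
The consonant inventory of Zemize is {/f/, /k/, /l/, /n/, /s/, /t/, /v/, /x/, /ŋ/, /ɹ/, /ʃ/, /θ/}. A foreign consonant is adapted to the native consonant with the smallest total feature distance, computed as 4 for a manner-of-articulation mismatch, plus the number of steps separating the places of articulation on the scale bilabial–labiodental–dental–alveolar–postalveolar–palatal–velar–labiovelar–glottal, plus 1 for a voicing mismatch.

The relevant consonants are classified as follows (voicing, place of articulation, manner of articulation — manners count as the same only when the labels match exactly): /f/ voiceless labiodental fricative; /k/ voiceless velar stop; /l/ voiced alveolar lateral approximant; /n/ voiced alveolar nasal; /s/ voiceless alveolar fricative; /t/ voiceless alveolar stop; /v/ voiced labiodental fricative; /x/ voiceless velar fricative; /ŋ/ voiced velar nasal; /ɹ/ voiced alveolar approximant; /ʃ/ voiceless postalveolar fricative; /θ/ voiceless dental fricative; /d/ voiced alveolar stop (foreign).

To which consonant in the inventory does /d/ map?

/t/ is closest: same manner (stop), place distance 0 (alveolar→alveolar), voicing differs (+1); total 1. Next closest is /k/ at distance 4.

t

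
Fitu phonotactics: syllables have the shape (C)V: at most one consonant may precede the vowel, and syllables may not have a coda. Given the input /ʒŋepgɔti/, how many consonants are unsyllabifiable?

Under (C)V, the unsyllabifiable consonants are /ʒ/, /p/ (no codas are permitted; onsets are limited to one consonant).

2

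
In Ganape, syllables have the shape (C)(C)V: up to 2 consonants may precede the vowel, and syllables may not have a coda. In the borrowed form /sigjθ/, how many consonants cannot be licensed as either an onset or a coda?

3

Syllabifying with onset maximization leaves /g/, /j/, /θ/ stranded (no codas are permitted; onsets may contain at most 2 consonants).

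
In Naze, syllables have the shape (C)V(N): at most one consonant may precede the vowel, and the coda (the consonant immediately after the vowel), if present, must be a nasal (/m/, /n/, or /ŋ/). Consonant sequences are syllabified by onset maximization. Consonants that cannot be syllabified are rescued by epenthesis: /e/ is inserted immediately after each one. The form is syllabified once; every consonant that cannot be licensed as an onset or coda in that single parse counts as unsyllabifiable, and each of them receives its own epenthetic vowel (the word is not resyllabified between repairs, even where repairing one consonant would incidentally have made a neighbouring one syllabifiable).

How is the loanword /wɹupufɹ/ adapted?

The consonants /w/, /f/, /ɹ/ cannot be parsed into a legal (C)V(N) syllable (only a nasal (/m/, /n/, or /ŋ/) is licensed in coda position; onsets are limited to one consonant).
Each unlicensed consonant becomes the onset of a new syllable: /w/ → /we/, /f/ → /fe/, /ɹ/ → /ɹe/.

weɹupufeɹe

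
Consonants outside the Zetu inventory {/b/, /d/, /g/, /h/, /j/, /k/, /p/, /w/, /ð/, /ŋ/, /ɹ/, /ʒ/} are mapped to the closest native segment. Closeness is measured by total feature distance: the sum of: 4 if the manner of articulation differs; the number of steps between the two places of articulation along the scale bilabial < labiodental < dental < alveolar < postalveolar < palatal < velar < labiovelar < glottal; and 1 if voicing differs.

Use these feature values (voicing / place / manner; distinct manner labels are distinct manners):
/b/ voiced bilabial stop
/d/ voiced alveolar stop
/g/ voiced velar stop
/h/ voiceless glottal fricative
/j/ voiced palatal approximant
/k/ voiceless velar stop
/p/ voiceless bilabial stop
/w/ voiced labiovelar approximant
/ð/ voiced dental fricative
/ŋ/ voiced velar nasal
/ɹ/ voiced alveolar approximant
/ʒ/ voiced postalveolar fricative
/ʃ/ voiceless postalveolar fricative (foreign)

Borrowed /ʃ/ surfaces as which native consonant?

/ʒ/ is closest: same manner (fricative), place distance 0 (postalveolar→postalveolar), voicing differs (+1); total 1. Next closest is /ð/ at distance 3.

ʒ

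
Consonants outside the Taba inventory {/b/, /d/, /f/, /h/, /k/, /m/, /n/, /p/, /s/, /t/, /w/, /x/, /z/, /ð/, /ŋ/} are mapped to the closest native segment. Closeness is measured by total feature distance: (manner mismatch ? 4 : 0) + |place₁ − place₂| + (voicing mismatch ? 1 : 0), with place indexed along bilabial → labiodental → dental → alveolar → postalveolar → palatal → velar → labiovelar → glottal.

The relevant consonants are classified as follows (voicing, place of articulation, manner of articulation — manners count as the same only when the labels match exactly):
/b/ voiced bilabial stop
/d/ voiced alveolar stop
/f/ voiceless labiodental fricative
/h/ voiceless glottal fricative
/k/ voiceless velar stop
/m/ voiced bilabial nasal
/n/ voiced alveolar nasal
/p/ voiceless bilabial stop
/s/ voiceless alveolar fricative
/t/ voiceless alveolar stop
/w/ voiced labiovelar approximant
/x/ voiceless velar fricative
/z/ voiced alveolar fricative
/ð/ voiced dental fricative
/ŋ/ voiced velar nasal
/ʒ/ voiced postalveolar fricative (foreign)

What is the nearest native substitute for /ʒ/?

/z/ is closest: same manner (fricative), place distance 1 (postalveolar→alveolar), same voicing; total 1. Next closest is /s/ at distance 2.

z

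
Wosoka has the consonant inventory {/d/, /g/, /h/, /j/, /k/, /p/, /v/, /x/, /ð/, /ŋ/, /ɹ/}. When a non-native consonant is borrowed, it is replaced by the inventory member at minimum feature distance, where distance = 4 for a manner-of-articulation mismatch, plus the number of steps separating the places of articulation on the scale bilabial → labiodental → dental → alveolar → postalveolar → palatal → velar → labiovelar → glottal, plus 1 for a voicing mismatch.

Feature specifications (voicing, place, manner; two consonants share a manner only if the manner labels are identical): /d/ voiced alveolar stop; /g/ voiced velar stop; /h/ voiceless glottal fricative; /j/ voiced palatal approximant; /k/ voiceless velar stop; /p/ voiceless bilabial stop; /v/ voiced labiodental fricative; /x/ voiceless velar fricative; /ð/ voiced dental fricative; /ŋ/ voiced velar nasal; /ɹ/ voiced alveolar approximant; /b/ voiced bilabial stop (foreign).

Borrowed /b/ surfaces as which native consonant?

p

/p/ is closest: same manner (stop), place distance 0 (bilabial→bilabial), voicing differs (+1); total 1. Next closest is /d/ at distance 3.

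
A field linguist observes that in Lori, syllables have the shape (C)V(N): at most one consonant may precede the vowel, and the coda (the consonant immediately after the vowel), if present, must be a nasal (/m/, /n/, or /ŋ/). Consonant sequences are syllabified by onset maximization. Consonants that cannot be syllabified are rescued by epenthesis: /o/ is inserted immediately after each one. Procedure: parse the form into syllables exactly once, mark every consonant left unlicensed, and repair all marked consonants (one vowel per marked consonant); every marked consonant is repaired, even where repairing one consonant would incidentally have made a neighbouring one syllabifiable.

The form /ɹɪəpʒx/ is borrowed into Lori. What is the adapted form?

The consonants /p/, /ʒ/, /x/ cannot be parsed into a legal (C)V(N) syllable (only a nasal (/m/, /n/, or /ŋ/) is licensed in coda position; onsets are limited to one consonant).
Each unlicensed consonant becomes the onset of a new syllable: /p/ → /po/, /ʒ/ → /ʒo/, /x/ → /xo/.

ɹɪəpoʒoxo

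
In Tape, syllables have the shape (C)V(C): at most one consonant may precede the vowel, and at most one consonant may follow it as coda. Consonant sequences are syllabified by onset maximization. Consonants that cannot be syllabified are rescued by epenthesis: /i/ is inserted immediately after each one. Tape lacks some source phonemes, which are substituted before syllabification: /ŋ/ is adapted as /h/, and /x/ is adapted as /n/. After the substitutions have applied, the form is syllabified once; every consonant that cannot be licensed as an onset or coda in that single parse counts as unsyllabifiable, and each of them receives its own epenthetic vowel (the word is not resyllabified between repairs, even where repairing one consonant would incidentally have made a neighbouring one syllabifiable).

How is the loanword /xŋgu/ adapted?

Substitution: /x/ → /n/, /ŋ/ → /h/, giving /nhgu/.
The consonants /n/, /h/ cannot be parsed into a legal (C)V(C) syllable (at most one coda consonant is licensed; onsets are limited to one consonant).
Epenthesis after each stranded consonant: /n/ → /ni/, /h/ → /hi/.

nihigu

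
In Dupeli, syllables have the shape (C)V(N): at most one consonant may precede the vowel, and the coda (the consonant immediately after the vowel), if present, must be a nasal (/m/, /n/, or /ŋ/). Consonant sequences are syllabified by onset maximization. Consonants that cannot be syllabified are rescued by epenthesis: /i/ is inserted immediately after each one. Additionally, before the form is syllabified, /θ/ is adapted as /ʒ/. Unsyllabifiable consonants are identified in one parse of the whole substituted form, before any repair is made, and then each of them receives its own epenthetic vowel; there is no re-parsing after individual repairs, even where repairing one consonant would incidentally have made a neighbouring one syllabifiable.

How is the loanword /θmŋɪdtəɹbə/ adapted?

ʒimiŋɪditəɹibə

Substitution: /θ/ → /ʒ/, giving /ʒmŋɪdtəɹbə/.
Under (C)V(N), the unsyllabifiable consonants are /ʒ/, /m/, /d/, /ɹ/ (only a nasal (/m/, /n/, or /ŋ/) is licensed in coda position; onsets are limited to one consonant).
Inserting the epenthetic vowel yields /ʒ/ → /ʒi/, /m/ → /mi/, /d/ → /di/, /ɹ/ → /ɹi/.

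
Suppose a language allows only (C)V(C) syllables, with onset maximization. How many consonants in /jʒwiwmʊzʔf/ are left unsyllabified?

Under (C)V(C), the unsyllabifiable consonants are /j/, /ʒ/, /ʔ/, /f/ (at most one coda consonant is licensed; onsets are limited to one consonant).

4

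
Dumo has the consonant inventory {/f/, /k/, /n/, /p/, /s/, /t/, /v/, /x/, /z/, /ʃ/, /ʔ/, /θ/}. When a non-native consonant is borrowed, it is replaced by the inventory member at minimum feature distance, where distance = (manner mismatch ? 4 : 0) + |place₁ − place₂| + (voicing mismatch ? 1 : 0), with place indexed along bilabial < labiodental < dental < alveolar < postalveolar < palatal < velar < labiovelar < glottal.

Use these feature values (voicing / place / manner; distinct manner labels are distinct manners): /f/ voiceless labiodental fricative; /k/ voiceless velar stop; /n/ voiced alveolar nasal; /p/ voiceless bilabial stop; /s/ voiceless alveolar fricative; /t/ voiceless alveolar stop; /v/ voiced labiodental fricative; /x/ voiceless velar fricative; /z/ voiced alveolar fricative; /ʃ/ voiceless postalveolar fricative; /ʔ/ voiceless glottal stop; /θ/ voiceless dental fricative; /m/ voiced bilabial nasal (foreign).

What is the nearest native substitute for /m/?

n

/n/ is closest: same manner (nasal), place distance 3 (bilabial→alveolar), same voicing; total 3. Next closest is /p/ at distance 5.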